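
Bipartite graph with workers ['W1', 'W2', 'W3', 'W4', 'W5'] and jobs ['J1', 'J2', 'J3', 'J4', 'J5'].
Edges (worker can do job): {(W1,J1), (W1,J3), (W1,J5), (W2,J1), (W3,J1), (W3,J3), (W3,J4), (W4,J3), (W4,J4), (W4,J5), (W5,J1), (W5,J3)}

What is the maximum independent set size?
Maximum independent set = 6

By König's theorem:
- Min vertex cover = Max matching = 4
- Max independent set = Total vertices - Min vertex cover
- Max independent set = 10 - 4 = 6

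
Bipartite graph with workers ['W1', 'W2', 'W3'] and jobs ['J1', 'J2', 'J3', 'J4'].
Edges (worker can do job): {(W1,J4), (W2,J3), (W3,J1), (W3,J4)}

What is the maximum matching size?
Maximum matching size = 3

Maximum matching: {(W1,J4), (W2,J3), (W3,J1)}
Size: 3

This assigns 3 workers to 3 distinct jobs.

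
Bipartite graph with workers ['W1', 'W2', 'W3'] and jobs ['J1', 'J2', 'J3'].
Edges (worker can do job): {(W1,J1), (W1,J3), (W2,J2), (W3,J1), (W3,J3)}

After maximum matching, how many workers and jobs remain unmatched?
Unmatched: 0 workers, 0 jobs

Maximum matching size: 3
Workers: 3 total, 3 matched, 0 unmatched
Jobs: 3 total, 3 matched, 0 unmatched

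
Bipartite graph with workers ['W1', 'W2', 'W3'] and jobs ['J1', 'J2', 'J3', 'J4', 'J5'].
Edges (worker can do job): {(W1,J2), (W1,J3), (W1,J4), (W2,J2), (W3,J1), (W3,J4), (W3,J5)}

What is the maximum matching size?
Maximum matching size = 3

Maximum matching: {(W1,J3), (W2,J2), (W3,J4)}
Size: 3

This assigns 3 workers to 3 distinct jobs.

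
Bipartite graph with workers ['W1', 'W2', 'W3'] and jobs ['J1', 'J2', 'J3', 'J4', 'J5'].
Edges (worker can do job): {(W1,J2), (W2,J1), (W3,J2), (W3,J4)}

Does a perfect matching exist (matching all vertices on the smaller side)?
Yes, perfect matching exists (size 3)

Perfect matching: {(W1,J2), (W2,J1), (W3,J4)}
All 3 vertices on the smaller side are matched.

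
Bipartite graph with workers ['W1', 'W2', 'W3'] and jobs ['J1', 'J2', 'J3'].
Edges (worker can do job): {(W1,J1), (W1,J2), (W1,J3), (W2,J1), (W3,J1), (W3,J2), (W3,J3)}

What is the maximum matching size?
Maximum matching size = 3

Maximum matching: {(W1,J3), (W2,J1), (W3,J2)}
Size: 3

This assigns 3 workers to 3 distinct jobs.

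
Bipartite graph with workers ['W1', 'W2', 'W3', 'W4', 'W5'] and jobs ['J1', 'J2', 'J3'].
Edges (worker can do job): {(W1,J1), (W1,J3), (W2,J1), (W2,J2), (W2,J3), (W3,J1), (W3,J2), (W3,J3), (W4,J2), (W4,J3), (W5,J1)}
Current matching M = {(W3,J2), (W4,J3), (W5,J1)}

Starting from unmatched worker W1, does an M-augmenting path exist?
No augmenting path from W1

Alternating search from W1 reaches jobs: {J1, J2, J3}.
Every reachable job is already matched in M, and following those matched edges back to workers exposes no further unvisited jobs.
No M-augmenting path from W1 exists.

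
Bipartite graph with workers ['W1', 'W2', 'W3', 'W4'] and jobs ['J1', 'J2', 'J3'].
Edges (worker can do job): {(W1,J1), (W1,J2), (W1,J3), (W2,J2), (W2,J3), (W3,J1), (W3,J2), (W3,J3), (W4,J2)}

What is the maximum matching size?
Maximum matching size = 3

Maximum matching: {(W1,J1), (W3,J3), (W4,J2)}
Size: 3

This assigns 3 workers to 3 distinct jobs.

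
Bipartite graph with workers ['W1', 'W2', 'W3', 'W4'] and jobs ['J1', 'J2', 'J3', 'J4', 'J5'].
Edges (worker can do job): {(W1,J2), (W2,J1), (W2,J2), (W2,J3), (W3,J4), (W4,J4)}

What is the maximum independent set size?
Maximum independent set = 6

By König's theorem:
- Min vertex cover = Max matching = 3
- Max independent set = Total vertices - Min vertex cover
- Max independent set = 9 - 3 = 6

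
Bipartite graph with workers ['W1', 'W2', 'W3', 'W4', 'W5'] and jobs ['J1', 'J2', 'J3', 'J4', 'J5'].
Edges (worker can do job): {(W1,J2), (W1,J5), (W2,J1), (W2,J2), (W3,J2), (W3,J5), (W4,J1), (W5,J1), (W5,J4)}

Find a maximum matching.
Matching: {(W1,J2), (W3,J5), (W4,J1), (W5,J4)}

Maximum matching (size 4):
  W1 → J2
  W3 → J5
  W4 → J1
  W5 → J4

Each worker is assigned to at most one job, and each job to at most one worker.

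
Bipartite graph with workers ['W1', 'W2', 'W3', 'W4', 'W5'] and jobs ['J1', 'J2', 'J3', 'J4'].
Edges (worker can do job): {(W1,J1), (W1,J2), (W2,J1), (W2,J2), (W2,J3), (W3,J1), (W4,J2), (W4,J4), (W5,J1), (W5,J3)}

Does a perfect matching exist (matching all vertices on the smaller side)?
Yes, perfect matching exists (size 4)

Perfect matching: {(W1,J2), (W3,J1), (W4,J4), (W5,J3)}
All 4 vertices on the smaller side are matched.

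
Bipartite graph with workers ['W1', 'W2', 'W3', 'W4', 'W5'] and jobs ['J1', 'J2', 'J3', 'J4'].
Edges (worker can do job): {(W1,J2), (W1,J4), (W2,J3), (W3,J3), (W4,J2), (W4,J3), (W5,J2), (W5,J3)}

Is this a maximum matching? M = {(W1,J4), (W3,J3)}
No, size 2 is not maximum

Proposed matching has size 2.
Maximum matching size for this graph: 3.

This is NOT maximum - can be improved to size 3.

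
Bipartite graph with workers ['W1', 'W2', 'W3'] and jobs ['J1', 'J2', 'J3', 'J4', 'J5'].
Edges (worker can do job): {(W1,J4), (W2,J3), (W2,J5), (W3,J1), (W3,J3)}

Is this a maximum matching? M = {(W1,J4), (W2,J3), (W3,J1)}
Yes, size 3 is maximum

Proposed matching has size 3.
Maximum matching size for this graph: 3.

This is a maximum matching.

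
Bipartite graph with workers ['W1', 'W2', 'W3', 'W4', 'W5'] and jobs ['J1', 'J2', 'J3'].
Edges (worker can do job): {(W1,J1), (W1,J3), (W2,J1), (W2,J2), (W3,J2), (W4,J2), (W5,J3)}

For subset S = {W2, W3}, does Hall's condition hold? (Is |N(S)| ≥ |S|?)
Yes: |N(S)| = 2, |S| = 2

Subset S = {W2, W3}
Neighbors N(S) = {J1, J2}

|N(S)| = 2, |S| = 2
Hall's condition: |N(S)| ≥ |S| is satisfied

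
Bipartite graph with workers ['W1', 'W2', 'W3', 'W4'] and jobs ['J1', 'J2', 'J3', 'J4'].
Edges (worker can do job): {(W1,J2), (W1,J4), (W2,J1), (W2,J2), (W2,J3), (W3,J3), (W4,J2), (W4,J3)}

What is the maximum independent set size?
Maximum independent set = 4

By König's theorem:
- Min vertex cover = Max matching = 4
- Max independent set = Total vertices - Min vertex cover
- Max independent set = 8 - 4 = 4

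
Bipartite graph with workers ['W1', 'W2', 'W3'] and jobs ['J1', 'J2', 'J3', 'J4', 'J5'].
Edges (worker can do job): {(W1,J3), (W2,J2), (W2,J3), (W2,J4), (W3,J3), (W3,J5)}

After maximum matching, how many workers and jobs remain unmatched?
Unmatched: 0 workers, 2 jobs

Maximum matching size: 3
Workers: 3 total, 3 matched, 0 unmatched
Jobs: 5 total, 3 matched, 2 unmatched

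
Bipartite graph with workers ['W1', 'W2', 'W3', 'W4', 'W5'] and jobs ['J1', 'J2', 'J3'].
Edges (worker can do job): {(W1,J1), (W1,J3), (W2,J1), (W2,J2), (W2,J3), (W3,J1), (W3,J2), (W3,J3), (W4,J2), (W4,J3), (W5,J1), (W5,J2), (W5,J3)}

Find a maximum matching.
Matching: {(W3,J3), (W4,J2), (W5,J1)}

Maximum matching (size 3):
  W3 → J3
  W4 → J2
  W5 → J1

Each worker is assigned to at most one job, and each job to at most one worker.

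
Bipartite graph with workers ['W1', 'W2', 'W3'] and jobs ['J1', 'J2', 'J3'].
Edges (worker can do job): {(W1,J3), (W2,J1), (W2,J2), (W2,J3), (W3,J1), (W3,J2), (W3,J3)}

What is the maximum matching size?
Maximum matching size = 3

Maximum matching: {(W1,J3), (W2,J2), (W3,J1)}
Size: 3

This assigns 3 workers to 3 distinct jobs.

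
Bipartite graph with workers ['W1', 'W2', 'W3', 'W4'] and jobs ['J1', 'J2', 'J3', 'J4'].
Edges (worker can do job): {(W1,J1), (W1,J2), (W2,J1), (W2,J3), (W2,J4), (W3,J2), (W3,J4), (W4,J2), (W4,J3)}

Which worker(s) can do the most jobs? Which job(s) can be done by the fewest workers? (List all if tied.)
Most versatile: W2 (3 jobs); Least covered: J1, J3, J4 (2 workers)

Worker degrees (jobs they can do): W1:2, W2:3, W3:2, W4:2
Job degrees (workers who can do it): J1:2, J2:3, J3:2, J4:2

Maximum worker degree is 3, achieved by: W2
Minimum job degree is 2, achieved by: J1, J3, J4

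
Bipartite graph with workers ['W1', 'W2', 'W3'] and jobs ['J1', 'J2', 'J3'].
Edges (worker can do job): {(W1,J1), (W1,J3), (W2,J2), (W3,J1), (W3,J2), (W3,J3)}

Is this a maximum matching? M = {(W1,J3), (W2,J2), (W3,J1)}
Yes, size 3 is maximum

Proposed matching has size 3.
Maximum matching size for this graph: 3.

This is a maximum matching.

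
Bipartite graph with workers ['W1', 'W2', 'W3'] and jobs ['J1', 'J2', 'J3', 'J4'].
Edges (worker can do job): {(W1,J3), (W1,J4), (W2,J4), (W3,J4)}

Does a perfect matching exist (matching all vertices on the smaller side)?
No, maximum matching has size 2 < 3

Maximum matching has size 2, need 3 for perfect matching.
Unmatched workers: ['W2']
Unmatched jobs: ['J1', 'J2']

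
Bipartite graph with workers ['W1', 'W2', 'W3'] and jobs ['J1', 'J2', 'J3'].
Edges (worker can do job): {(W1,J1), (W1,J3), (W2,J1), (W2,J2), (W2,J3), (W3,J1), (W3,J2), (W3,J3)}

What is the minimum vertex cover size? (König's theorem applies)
Minimum vertex cover size = 3

By König's theorem: in bipartite graphs,
min vertex cover = max matching = 3

Maximum matching has size 3, so minimum vertex cover also has size 3.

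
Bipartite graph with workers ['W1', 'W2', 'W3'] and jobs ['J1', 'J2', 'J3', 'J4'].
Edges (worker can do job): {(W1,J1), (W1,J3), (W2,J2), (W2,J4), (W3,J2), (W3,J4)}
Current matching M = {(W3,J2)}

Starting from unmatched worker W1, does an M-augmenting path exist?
Yes: W1 → J1

An M-augmenting path alternates non-matching / matching edges, starting and ending at unmatched vertices.
Path: W1 → J1
(J1 is unmatched in M, so the path is augmenting.)
Flipping edges along this path would increase |M| from 1 to 2.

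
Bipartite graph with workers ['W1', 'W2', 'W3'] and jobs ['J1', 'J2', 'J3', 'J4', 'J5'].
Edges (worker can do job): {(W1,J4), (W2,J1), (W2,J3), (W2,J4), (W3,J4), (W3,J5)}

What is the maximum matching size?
Maximum matching size = 3

Maximum matching: {(W1,J4), (W2,J3), (W3,J5)}
Size: 3

This assigns 3 workers to 3 distinct jobs.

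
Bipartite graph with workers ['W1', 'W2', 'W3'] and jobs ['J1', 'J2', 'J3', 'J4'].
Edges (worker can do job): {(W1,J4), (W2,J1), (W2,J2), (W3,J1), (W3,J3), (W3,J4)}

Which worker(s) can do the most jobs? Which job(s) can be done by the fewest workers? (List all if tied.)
Most versatile: W3 (3 jobs); Least covered: J2, J3 (1 workers)

Worker degrees (jobs they can do): W1:1, W2:2, W3:3
Job degrees (workers who can do it): J1:2, J2:1, J3:1, J4:2

Maximum worker degree is 3, achieved by: W3
Minimum job degree is 1, achieved by: J2, J3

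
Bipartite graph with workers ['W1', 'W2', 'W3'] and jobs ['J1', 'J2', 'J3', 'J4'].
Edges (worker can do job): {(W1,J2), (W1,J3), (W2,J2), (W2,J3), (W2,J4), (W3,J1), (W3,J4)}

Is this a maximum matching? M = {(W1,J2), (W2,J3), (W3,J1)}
Yes, size 3 is maximum

Proposed matching has size 3.
Maximum matching size for this graph: 3.

This is a maximum matching.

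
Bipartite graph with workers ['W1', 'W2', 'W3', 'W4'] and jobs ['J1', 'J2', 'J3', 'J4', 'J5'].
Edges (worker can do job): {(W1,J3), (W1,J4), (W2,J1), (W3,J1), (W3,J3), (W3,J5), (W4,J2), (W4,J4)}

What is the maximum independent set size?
Maximum independent set = 5

By König's theorem:
- Min vertex cover = Max matching = 4
- Max independent set = Total vertices - Min vertex cover
- Max independent set = 9 - 4 = 5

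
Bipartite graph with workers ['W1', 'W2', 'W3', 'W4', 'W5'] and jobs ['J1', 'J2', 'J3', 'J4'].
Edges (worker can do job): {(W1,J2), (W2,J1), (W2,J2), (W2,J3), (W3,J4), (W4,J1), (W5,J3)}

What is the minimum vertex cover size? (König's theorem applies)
Minimum vertex cover size = 4

By König's theorem: in bipartite graphs,
min vertex cover = max matching = 4

Maximum matching has size 4, so minimum vertex cover also has size 4.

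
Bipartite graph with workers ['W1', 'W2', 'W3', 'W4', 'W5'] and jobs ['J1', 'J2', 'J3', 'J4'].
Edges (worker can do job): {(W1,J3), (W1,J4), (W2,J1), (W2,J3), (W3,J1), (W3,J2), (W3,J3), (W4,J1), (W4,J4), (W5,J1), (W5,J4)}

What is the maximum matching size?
Maximum matching size = 4

Maximum matching: {(W1,J3), (W3,J2), (W4,J1), (W5,J4)}
Size: 4

This assigns 4 workers to 4 distinct jobs.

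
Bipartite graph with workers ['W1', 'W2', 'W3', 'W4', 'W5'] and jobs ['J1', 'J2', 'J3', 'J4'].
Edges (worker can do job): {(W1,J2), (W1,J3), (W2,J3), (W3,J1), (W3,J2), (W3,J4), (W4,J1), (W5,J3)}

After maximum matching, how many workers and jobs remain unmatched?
Unmatched: 1 workers, 0 jobs

Maximum matching size: 4
Workers: 5 total, 4 matched, 1 unmatched
Jobs: 4 total, 4 matched, 0 unmatched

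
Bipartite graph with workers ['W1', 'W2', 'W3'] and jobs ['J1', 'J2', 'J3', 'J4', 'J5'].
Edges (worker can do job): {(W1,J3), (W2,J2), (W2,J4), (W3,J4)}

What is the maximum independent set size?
Maximum independent set = 5

By König's theorem:
- Min vertex cover = Max matching = 3
- Max independent set = Total vertices - Min vertex cover
- Max independent set = 8 - 3 = 5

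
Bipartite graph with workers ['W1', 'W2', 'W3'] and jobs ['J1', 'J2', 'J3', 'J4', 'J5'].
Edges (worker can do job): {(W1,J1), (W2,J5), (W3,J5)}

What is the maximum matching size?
Maximum matching size = 2

Maximum matching: {(W1,J1), (W3,J5)}
Size: 2

This assigns 2 workers to 2 distinct jobs.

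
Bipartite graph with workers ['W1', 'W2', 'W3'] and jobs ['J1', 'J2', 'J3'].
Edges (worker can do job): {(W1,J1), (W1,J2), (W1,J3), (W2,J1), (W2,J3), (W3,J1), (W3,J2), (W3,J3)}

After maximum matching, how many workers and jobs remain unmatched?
Unmatched: 0 workers, 0 jobs

Maximum matching size: 3
Workers: 3 total, 3 matched, 0 unmatched
Jobs: 3 total, 3 matched, 0 unmatched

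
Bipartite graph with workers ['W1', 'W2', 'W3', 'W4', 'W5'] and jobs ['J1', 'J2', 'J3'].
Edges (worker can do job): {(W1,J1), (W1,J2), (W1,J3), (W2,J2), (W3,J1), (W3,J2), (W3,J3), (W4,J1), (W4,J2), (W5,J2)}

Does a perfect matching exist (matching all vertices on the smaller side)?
Yes, perfect matching exists (size 3)

Perfect matching: {(W3,J3), (W4,J1), (W5,J2)}
All 3 vertices on the smaller side are matched.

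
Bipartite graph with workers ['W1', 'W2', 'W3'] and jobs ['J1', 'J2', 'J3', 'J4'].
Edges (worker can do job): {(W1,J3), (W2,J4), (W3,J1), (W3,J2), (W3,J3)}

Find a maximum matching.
Matching: {(W1,J3), (W2,J4), (W3,J1)}

Maximum matching (size 3):
  W1 → J3
  W2 → J4
  W3 → J1

Each worker is assigned to at most one job, and each job to at most one worker.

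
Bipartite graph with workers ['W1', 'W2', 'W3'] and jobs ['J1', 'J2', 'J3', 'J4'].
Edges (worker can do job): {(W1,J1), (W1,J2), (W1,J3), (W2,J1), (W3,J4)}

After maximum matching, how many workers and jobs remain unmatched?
Unmatched: 0 workers, 1 jobs

Maximum matching size: 3
Workers: 3 total, 3 matched, 0 unmatched
Jobs: 4 total, 3 matched, 1 unmatched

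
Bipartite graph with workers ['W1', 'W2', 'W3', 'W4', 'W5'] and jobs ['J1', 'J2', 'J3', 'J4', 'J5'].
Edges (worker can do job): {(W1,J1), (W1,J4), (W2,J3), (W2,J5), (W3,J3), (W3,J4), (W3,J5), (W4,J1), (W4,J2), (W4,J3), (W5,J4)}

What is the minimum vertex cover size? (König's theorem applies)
Minimum vertex cover size = 5

By König's theorem: in bipartite graphs,
min vertex cover = max matching = 5

Maximum matching has size 5, so minimum vertex cover also has size 5.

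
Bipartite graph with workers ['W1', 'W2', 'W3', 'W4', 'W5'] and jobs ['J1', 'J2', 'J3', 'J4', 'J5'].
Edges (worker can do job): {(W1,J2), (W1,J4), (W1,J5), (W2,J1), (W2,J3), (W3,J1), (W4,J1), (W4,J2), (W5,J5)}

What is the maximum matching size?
Maximum matching size = 5

Maximum matching: {(W1,J4), (W2,J3), (W3,J1), (W4,J2), (W5,J5)}
Size: 5

This assigns 5 workers to 5 distinct jobs.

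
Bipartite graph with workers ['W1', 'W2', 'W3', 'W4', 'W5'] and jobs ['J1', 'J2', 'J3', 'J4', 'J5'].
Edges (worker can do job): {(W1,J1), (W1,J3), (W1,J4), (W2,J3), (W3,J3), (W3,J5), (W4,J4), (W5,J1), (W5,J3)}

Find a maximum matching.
Matching: {(W1,J3), (W3,J5), (W4,J4), (W5,J1)}

Maximum matching (size 4):
  W1 → J3
  W3 → J5
  W4 → J4
  W5 → J1

Each worker is assigned to at most one job, and each job to at most one worker.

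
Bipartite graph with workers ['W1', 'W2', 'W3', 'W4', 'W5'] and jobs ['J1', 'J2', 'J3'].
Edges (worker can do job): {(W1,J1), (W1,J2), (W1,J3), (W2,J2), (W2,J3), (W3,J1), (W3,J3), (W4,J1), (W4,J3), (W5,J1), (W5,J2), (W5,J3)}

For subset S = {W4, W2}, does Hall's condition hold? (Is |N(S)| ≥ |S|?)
Yes: |N(S)| = 3, |S| = 2

Subset S = {W4, W2}
Neighbors N(S) = {J1, J2, J3}

|N(S)| = 3, |S| = 2
Hall's condition: |N(S)| ≥ |S| is satisfied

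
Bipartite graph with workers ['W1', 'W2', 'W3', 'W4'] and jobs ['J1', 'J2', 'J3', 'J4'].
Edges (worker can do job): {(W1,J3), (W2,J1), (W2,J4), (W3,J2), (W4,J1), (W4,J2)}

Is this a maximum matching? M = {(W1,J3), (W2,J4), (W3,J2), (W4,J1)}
Yes, size 4 is maximum

Proposed matching has size 4.
Maximum matching size for this graph: 4.

This is a maximum matching.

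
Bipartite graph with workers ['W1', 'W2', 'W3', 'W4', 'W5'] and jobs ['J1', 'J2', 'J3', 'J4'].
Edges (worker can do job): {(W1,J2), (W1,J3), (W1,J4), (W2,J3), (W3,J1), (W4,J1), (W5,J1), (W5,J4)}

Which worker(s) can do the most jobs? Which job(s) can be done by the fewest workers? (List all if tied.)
Most versatile: W1 (3 jobs); Least covered: J2 (1 workers)

Worker degrees (jobs they can do): W1:3, W2:1, W3:1, W4:1, W5:2
Job degrees (workers who can do it): J1:3, J2:1, J3:2, J4:2

Maximum worker degree is 3, achieved by: W1
Minimum job degree is 1, achieved by: J2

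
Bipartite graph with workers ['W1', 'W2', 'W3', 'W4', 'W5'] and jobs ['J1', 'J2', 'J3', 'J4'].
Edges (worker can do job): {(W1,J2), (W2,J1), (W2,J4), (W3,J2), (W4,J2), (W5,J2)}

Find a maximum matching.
Matching: {(W2,J4), (W3,J2)}

Maximum matching (size 2):
  W2 → J4
  W3 → J2

Each worker is assigned to at most one job, and each job to at most one worker.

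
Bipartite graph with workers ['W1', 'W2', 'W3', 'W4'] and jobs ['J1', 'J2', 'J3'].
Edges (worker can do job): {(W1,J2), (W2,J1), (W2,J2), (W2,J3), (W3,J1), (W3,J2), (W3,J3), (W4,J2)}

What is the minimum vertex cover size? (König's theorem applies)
Minimum vertex cover size = 3

By König's theorem: in bipartite graphs,
min vertex cover = max matching = 3

Maximum matching has size 3, so minimum vertex cover also has size 3.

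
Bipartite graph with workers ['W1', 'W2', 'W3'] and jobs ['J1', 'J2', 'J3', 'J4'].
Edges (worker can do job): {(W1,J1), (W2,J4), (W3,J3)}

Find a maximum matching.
Matching: {(W1,J1), (W2,J4), (W3,J3)}

Maximum matching (size 3):
  W1 → J1
  W2 → J4
  W3 → J3

Each worker is assigned to at most one job, and each job to at most one worker.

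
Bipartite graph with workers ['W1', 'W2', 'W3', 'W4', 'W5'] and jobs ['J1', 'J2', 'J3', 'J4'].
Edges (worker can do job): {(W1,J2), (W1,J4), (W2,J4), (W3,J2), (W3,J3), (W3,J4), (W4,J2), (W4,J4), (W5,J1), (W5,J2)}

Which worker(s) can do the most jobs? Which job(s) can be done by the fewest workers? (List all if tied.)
Most versatile: W3 (3 jobs); Least covered: J1, J3 (1 workers)

Worker degrees (jobs they can do): W1:2, W2:1, W3:3, W4:2, W5:2
Job degrees (workers who can do it): J1:1, J2:4, J3:1, J4:4

Maximum worker degree is 3, achieved by: W3
Minimum job degree is 1, achieved by: J1, J3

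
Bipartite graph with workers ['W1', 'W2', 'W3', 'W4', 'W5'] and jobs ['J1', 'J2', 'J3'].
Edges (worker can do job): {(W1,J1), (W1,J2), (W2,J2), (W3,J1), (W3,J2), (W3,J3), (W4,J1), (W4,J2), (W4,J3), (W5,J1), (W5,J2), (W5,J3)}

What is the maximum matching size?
Maximum matching size = 3

Maximum matching: {(W3,J1), (W4,J2), (W5,J3)}
Size: 3

This assigns 3 workers to 3 distinct jobs.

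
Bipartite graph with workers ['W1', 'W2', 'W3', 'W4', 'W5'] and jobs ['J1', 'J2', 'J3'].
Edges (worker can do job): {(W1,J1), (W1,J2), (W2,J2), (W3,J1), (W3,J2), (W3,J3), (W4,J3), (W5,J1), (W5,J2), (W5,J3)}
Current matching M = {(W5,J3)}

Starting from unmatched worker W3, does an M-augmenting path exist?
Yes: W3 → J2

An M-augmenting path alternates non-matching / matching edges, starting and ending at unmatched vertices.
Path: W3 → J2
(J2 is unmatched in M, so the path is augmenting.)
Flipping edges along this path would increase |M| from 1 to 2.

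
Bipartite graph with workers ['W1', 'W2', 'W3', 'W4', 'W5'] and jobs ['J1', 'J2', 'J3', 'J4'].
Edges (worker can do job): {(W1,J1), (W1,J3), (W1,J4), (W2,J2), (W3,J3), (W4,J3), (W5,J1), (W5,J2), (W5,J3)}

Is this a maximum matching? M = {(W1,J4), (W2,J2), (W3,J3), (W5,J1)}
Yes, size 4 is maximum

Proposed matching has size 4.
Maximum matching size for this graph: 4.

This is a maximum matching.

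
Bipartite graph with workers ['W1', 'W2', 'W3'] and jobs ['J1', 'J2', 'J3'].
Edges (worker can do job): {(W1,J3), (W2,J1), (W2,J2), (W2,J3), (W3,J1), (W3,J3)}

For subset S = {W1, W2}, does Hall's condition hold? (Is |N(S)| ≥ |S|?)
Yes: |N(S)| = 3, |S| = 2

Subset S = {W1, W2}
Neighbors N(S) = {J1, J2, J3}

|N(S)| = 3, |S| = 2
Hall's condition: |N(S)| ≥ |S| is satisfied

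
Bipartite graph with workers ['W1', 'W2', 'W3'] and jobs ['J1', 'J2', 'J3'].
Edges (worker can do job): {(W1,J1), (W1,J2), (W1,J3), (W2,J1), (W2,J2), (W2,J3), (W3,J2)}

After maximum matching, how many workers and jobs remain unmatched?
Unmatched: 0 workers, 0 jobs

Maximum matching size: 3
Workers: 3 total, 3 matched, 0 unmatched
Jobs: 3 total, 3 matched, 0 unmatched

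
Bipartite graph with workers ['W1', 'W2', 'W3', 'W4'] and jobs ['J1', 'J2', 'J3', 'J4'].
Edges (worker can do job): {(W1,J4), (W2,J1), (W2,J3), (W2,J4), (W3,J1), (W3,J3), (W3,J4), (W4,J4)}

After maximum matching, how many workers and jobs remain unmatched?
Unmatched: 1 workers, 1 jobs

Maximum matching size: 3
Workers: 4 total, 3 matched, 1 unmatched
Jobs: 4 total, 3 matched, 1 unmatched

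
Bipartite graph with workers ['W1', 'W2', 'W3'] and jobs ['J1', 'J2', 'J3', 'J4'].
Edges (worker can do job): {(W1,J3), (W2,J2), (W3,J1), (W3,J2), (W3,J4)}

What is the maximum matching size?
Maximum matching size = 3

Maximum matching: {(W1,J3), (W2,J2), (W3,J1)}
Size: 3

This assigns 3 workers to 3 distinct jobs.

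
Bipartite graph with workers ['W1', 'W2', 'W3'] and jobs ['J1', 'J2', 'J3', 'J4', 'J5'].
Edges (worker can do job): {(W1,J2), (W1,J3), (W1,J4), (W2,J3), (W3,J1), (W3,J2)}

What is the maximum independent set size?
Maximum independent set = 5

By König's theorem:
- Min vertex cover = Max matching = 3
- Max independent set = Total vertices - Min vertex cover
- Max independent set = 8 - 3 = 5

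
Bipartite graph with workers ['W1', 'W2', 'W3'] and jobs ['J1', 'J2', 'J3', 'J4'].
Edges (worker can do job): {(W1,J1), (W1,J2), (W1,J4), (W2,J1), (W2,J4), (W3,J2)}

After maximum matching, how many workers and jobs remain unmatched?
Unmatched: 0 workers, 1 jobs

Maximum matching size: 3
Workers: 3 total, 3 matched, 0 unmatched
Jobs: 4 total, 3 matched, 1 unmatched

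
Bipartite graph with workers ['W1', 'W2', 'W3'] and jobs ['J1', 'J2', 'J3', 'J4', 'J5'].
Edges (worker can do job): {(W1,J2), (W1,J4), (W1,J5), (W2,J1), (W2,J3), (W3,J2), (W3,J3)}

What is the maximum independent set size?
Maximum independent set = 5

By König's theorem:
- Min vertex cover = Max matching = 3
- Max independent set = Total vertices - Min vertex cover
- Max independent set = 8 - 3 = 5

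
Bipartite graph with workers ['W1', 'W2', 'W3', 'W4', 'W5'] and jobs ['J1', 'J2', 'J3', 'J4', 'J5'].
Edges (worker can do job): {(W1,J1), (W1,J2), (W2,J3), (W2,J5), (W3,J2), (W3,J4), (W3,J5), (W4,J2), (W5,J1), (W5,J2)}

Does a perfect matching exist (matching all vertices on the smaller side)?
No, maximum matching has size 4 < 5

Maximum matching has size 4, need 5 for perfect matching.
Unmatched workers: ['W1']
Unmatched jobs: ['J3']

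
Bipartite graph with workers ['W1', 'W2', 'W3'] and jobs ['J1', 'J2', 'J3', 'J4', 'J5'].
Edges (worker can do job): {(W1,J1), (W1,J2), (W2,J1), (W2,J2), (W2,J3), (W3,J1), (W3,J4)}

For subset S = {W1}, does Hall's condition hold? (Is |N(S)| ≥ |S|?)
Yes: |N(S)| = 2, |S| = 1

Subset S = {W1}
Neighbors N(S) = {J1, J2}

|N(S)| = 2, |S| = 1
Hall's condition: |N(S)| ≥ |S| is satisfied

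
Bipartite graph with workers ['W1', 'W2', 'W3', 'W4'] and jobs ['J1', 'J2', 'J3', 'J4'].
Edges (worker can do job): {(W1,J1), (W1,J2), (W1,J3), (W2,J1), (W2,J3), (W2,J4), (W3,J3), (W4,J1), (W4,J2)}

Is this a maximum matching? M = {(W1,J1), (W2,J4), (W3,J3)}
No, size 3 is not maximum

Proposed matching has size 3.
Maximum matching size for this graph: 4.

This is NOT maximum - can be improved to size 4.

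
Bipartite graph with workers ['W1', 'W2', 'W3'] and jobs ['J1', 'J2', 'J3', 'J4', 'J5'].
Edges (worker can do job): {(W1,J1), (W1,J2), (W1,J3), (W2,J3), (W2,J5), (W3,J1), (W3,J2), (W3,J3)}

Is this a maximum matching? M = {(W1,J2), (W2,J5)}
No, size 2 is not maximum

Proposed matching has size 2.
Maximum matching size for this graph: 3.

This is NOT maximum - can be improved to size 3.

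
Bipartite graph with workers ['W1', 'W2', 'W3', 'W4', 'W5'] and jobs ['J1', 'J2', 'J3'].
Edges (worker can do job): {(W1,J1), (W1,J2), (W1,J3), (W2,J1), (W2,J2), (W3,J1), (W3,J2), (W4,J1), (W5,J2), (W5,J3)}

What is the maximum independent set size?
Maximum independent set = 5

By König's theorem:
- Min vertex cover = Max matching = 3
- Max independent set = Total vertices - Min vertex cover
- Max independent set = 8 - 3 = 5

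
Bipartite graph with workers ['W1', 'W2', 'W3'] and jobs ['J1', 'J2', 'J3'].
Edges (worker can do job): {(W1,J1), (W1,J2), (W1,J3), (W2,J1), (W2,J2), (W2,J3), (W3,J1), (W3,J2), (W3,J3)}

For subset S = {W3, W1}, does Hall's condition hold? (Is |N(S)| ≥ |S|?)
Yes: |N(S)| = 3, |S| = 2

Subset S = {W3, W1}
Neighbors N(S) = {J1, J2, J3}

|N(S)| = 3, |S| = 2
Hall's condition: |N(S)| ≥ |S| is satisfied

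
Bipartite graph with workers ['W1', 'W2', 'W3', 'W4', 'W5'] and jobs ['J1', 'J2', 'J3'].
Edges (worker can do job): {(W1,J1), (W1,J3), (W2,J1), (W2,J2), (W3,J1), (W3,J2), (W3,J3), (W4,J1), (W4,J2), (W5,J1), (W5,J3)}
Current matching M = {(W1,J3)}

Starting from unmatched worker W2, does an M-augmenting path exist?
Yes: W2 → J1

An M-augmenting path alternates non-matching / matching edges, starting and ending at unmatched vertices.
Path: W2 → J1
(J1 is unmatched in M, so the path is augmenting.)
Flipping edges along this path would increase |M| from 1 to 2.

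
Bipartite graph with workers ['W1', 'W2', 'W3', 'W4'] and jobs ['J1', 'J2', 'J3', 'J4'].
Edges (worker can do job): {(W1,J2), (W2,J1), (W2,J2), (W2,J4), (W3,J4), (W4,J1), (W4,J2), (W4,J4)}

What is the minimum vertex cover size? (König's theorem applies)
Minimum vertex cover size = 3

By König's theorem: in bipartite graphs,
min vertex cover = max matching = 3

Maximum matching has size 3, so minimum vertex cover also has size 3.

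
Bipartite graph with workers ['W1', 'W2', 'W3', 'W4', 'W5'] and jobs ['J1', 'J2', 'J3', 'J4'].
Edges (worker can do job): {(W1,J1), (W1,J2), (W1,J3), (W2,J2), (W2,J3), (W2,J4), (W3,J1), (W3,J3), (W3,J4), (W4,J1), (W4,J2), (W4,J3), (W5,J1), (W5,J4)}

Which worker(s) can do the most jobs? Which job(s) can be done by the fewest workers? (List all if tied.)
Most versatile: W1, W2, W3, W4 (3 jobs); Least covered: J2, J4 (3 workers)

Worker degrees (jobs they can do): W1:3, W2:3, W3:3, W4:3, W5:2
Job degrees (workers who can do it): J1:4, J2:3, J3:4, J4:3

Maximum worker degree is 3, achieved by: W1, W2, W3, W4
Minimum job degree is 3, achieved by: J2, J4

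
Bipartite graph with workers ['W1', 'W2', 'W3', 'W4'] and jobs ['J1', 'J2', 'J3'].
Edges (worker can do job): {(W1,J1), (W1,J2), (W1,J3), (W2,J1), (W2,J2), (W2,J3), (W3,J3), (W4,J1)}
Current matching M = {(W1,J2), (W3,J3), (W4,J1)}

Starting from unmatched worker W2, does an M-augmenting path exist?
No augmenting path from W2

Alternating search from W2 reaches jobs: {J1, J2, J3}.
Every reachable job is already matched in M, and following those matched edges back to workers exposes no further unvisited jobs.
No M-augmenting path from W2 exists.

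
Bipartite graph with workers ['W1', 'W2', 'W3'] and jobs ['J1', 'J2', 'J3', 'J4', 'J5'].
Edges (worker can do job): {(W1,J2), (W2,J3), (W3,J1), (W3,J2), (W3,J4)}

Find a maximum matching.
Matching: {(W1,J2), (W2,J3), (W3,J4)}

Maximum matching (size 3):
  W1 → J2
  W2 → J3
  W3 → J4

Each worker is assigned to at most one job, and each job to at most one worker.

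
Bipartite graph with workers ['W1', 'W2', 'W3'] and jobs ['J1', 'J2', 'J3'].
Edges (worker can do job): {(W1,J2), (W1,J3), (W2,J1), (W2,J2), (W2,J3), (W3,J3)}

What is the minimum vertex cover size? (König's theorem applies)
Minimum vertex cover size = 3

By König's theorem: in bipartite graphs,
min vertex cover = max matching = 3

Maximum matching has size 3, so minimum vertex cover also has size 3.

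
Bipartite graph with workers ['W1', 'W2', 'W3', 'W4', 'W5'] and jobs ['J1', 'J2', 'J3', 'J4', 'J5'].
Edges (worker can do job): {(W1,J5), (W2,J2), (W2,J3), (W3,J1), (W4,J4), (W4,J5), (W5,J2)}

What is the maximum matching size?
Maximum matching size = 5

Maximum matching: {(W1,J5), (W2,J3), (W3,J1), (W4,J4), (W5,J2)}
Size: 5

This assigns 5 workers to 5 distinct jobs.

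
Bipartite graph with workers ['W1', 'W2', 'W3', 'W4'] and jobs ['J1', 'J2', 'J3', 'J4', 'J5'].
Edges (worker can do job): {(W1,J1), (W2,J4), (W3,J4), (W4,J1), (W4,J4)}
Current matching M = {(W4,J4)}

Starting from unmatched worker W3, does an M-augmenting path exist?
Yes: W3 → J4 → W4 → J1

An M-augmenting path alternates non-matching / matching edges, starting and ending at unmatched vertices.
Path: W3 → J4 → W4 → J1
(J1 is unmatched in M, so the path is augmenting.)
Flipping edges along this path would increase |M| from 1 to 2.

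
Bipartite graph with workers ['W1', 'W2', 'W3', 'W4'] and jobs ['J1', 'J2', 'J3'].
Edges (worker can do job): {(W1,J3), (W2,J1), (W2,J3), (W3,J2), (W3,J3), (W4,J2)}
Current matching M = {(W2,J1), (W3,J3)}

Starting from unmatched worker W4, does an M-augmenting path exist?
Yes: W4 → J2

An M-augmenting path alternates non-matching / matching edges, starting and ending at unmatched vertices.
Path: W4 → J2
(J2 is unmatched in M, so the path is augmenting.)
Flipping edges along this path would increase |M| from 2 to 3.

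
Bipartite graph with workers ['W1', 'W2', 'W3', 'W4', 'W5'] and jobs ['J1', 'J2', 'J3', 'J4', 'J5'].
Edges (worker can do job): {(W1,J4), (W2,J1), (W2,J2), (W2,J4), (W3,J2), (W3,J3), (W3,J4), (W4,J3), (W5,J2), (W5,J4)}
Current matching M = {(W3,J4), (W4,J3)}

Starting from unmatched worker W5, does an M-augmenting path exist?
Yes: W5 → J2

An M-augmenting path alternates non-matching / matching edges, starting and ending at unmatched vertices.
Path: W5 → J2
(J2 is unmatched in M, so the path is augmenting.)
Flipping edges along this path would increase |M| from 2 to 3.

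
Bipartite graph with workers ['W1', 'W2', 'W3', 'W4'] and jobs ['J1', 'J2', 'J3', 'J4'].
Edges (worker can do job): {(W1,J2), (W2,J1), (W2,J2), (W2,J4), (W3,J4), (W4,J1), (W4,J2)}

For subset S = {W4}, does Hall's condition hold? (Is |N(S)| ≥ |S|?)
Yes: |N(S)| = 2, |S| = 1

Subset S = {W4}
Neighbors N(S) = {J1, J2}

|N(S)| = 2, |S| = 1
Hall's condition: |N(S)| ≥ |S| is satisfied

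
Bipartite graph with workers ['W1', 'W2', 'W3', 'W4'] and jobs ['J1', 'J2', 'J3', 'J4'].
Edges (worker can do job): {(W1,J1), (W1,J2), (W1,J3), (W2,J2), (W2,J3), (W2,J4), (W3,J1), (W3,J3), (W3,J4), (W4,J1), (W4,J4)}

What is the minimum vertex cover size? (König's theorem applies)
Minimum vertex cover size = 4

By König's theorem: in bipartite graphs,
min vertex cover = max matching = 4

Maximum matching has size 4, so minimum vertex cover also has size 4.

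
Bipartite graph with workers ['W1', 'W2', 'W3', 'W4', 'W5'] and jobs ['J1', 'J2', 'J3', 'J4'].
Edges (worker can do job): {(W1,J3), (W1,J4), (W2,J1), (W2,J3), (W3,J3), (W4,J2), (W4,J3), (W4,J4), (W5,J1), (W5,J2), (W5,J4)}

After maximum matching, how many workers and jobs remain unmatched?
Unmatched: 1 workers, 0 jobs

Maximum matching size: 4
Workers: 5 total, 4 matched, 1 unmatched
Jobs: 4 total, 4 matched, 0 unmatched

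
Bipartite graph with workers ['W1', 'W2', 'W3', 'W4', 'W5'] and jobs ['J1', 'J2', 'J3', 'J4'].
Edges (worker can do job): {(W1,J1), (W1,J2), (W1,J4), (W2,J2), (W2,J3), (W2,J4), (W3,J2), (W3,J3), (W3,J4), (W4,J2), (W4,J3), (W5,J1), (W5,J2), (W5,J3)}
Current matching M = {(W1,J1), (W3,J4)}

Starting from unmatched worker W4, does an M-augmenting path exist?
Yes: W4 → J2

An M-augmenting path alternates non-matching / matching edges, starting and ending at unmatched vertices.
Path: W4 → J2
(J2 is unmatched in M, so the path is augmenting.)
Flipping edges along this path would increase |M| from 2 to 3.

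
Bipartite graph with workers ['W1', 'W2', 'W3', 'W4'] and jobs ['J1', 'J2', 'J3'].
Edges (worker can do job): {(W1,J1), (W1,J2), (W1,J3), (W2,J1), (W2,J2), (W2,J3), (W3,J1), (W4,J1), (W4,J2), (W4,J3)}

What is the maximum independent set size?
Maximum independent set = 4

By König's theorem:
- Min vertex cover = Max matching = 3
- Max independent set = Total vertices - Min vertex cover
- Max independent set = 7 - 3 = 4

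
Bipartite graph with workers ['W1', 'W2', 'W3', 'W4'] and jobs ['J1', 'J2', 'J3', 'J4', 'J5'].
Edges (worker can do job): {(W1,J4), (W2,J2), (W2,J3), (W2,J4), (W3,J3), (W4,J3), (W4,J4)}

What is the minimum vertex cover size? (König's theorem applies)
Minimum vertex cover size = 3

By König's theorem: in bipartite graphs,
min vertex cover = max matching = 3

Maximum matching has size 3, so minimum vertex cover also has size 3.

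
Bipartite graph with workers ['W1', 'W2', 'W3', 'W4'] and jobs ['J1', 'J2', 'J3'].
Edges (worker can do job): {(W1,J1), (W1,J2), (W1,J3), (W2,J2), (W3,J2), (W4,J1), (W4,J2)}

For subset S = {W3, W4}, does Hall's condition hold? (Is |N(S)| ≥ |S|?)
Yes: |N(S)| = 2, |S| = 2

Subset S = {W3, W4}
Neighbors N(S) = {J1, J2}

|N(S)| = 2, |S| = 2
Hall's condition: |N(S)| ≥ |S| is satisfied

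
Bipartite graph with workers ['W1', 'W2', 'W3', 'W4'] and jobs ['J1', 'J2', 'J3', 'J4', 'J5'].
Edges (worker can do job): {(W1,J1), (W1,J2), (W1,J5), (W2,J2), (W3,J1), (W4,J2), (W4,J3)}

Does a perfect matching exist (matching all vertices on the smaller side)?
Yes, perfect matching exists (size 4)

Perfect matching: {(W1,J5), (W2,J2), (W3,J1), (W4,J3)}
All 4 vertices on the smaller side are matched.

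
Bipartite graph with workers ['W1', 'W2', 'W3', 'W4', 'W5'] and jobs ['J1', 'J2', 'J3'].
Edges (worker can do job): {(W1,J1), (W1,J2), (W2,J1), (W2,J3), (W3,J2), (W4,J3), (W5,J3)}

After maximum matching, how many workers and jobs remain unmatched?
Unmatched: 2 workers, 0 jobs

Maximum matching size: 3
Workers: 5 total, 3 matched, 2 unmatched
Jobs: 3 total, 3 matched, 0 unmatched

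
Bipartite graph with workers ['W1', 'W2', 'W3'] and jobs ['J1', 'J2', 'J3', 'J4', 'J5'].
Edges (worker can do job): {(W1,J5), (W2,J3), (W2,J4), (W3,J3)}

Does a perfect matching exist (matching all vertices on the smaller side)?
Yes, perfect matching exists (size 3)

Perfect matching: {(W1,J5), (W2,J4), (W3,J3)}
All 3 vertices on the smaller side are matched.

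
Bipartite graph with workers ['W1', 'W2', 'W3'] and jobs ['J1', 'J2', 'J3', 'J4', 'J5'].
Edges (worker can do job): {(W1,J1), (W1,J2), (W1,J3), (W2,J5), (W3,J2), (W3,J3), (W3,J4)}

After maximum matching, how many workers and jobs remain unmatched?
Unmatched: 0 workers, 2 jobs

Maximum matching size: 3
Workers: 3 total, 3 matched, 0 unmatched
Jobs: 5 total, 3 matched, 2 unmatched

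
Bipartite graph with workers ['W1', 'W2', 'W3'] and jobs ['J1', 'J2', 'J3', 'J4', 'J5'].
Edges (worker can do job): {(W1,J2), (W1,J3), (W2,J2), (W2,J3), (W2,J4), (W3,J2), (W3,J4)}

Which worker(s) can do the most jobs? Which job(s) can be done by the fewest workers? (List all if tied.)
Most versatile: W2 (3 jobs); Least covered: J1, J5 (0 workers)

Worker degrees (jobs they can do): W1:2, W2:3, W3:2
Job degrees (workers who can do it): J1:0, J2:3, J3:2, J4:2, J5:0

Maximum worker degree is 3, achieved by: W2
Minimum job degree is 0, achieved by: J1, J5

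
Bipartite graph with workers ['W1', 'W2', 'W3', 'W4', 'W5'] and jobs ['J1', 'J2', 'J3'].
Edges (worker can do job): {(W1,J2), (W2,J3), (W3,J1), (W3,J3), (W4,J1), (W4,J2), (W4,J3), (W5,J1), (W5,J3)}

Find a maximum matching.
Matching: {(W3,J1), (W4,J2), (W5,J3)}

Maximum matching (size 3):
  W3 → J1
  W4 → J2
  W5 → J3

Each worker is assigned to at most one job, and each job to at most one worker.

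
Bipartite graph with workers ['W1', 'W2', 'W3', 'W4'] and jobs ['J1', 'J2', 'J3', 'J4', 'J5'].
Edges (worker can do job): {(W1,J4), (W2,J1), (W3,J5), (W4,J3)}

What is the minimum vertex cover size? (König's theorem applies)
Minimum vertex cover size = 4

By König's theorem: in bipartite graphs,
min vertex cover = max matching = 4

Maximum matching has size 4, so minimum vertex cover also has size 4.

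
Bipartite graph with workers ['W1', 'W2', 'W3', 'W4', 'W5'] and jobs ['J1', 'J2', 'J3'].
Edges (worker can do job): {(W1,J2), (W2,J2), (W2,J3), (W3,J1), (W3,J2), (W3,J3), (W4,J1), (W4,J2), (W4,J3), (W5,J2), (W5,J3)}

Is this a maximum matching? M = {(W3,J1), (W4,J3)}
No, size 2 is not maximum

Proposed matching has size 2.
Maximum matching size for this graph: 3.

This is NOT maximum - can be improved to size 3.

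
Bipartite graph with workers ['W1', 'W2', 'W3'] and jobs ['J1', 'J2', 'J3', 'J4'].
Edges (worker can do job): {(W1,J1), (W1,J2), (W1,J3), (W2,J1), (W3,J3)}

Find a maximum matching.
Matching: {(W1,J2), (W2,J1), (W3,J3)}

Maximum matching (size 3):
  W1 → J2
  W2 → J1
  W3 → J3

Each worker is assigned to at most one job, and each job to at most one worker.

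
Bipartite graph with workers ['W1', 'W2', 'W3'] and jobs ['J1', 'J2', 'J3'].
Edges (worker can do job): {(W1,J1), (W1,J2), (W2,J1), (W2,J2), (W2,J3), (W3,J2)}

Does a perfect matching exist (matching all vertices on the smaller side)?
Yes, perfect matching exists (size 3)

Perfect matching: {(W1,J1), (W2,J3), (W3,J2)}
All 3 vertices on the smaller side are matched.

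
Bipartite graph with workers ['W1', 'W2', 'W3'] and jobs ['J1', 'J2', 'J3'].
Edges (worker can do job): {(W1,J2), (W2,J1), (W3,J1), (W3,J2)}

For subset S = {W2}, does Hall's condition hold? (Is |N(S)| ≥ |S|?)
Yes: |N(S)| = 1, |S| = 1

Subset S = {W2}
Neighbors N(S) = {J1}

|N(S)| = 1, |S| = 1
Hall's condition: |N(S)| ≥ |S| is satisfied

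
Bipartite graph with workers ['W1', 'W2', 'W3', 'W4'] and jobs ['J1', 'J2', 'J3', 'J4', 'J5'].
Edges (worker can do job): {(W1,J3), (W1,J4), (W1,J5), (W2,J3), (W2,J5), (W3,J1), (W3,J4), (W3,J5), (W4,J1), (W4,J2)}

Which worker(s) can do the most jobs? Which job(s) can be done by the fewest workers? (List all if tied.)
Most versatile: W1, W3 (3 jobs); Least covered: J2 (1 workers)

Worker degrees (jobs they can do): W1:3, W2:2, W3:3, W4:2
Job degrees (workers who can do it): J1:2, J2:1, J3:2, J4:2, J5:3

Maximum worker degree is 3, achieved by: W1, W3
Minimum job degree is 1, achieved by: J2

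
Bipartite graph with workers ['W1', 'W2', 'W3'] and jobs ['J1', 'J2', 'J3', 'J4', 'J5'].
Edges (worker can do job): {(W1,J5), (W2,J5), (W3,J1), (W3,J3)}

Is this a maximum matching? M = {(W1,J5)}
No, size 1 is not maximum

Proposed matching has size 1.
Maximum matching size for this graph: 2.

This is NOT maximum - can be improved to size 2.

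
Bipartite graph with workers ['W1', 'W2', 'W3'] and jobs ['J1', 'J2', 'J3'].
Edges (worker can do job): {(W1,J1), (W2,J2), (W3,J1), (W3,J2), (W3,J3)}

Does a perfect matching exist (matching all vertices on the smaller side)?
Yes, perfect matching exists (size 3)

Perfect matching: {(W1,J1), (W2,J2), (W3,J3)}
All 3 vertices on the smaller side are matched.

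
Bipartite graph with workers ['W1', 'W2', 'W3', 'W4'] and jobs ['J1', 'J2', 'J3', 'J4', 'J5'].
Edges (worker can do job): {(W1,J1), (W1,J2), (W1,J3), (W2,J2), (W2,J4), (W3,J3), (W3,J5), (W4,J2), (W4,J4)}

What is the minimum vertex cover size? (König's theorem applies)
Minimum vertex cover size = 4

By König's theorem: in bipartite graphs,
min vertex cover = max matching = 4

Maximum matching has size 4, so minimum vertex cover also has size 4.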